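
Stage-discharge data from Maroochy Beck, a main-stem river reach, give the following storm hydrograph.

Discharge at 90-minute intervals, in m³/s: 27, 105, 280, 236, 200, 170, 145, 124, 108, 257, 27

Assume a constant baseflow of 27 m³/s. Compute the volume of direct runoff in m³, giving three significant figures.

V ≈ 7.46 × 10^6 m³

Direct-runoff ordinates (Q − Q_b): 0.0, 78.0, 253.0, 209.0, 173.0, 143.0, 118.0, 97.0, 81.0, 230.0, 0.0 m³/s.
ΣQ_DR = 1382 m³/s.
With Δt = 1.5 h = 5400 s, V = ΣQ_DR · Δt = 1382 × 5400 = 7.46 × 10^6 m³.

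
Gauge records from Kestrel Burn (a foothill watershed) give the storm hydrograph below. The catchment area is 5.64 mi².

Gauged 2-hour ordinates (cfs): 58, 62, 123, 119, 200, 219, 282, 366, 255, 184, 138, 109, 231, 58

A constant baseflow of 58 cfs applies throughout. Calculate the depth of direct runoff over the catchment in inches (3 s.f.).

d ≈ 0.875 in

Direct runoff: 0.0, 4.0, 65.0, 61.0, 142.0, 161.0, 224.0, 308.0, 197.0, 126.0, 80.0, 51.0, 173.0, 0.0 cfs; ΣQ_DR = 1592 cfs.
V = ΣQ_DR · Δt = 1592 × 7200 s = 1.146 × 10^7 ft³.
Over A = 5.64 mi², depth = V / A = 0.875 in.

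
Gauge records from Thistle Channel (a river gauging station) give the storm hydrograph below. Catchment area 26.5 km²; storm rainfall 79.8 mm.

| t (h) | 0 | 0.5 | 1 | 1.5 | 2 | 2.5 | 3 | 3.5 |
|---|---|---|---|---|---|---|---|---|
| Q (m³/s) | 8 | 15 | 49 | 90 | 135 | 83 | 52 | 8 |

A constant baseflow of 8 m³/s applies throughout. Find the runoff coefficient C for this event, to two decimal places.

C ≈ 0.32

ΣQ_DR = 376.0 m³/s; V = ΣQ_DR·Δt = 6.768 × 10^5 m³.
Runoff depth d = V / A = 25.54 mm.
C = d / P = 25.54 / 79.8 = 0.32.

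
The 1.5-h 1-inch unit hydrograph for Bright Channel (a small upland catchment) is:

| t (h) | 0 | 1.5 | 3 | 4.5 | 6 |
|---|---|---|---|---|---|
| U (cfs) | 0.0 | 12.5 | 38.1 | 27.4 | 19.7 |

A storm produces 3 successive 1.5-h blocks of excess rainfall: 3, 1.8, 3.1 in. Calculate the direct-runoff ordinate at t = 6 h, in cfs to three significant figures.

Q ≈ 227 cfs

By discrete convolution, Q_j = Σ (P_i / 1 in) · U_{j−i}.
At t = 6 h (j=4): Q = (3/1)·19.7 + (1.8/1)·27.4 + (3.1/1)·38.1 = 227 cfs.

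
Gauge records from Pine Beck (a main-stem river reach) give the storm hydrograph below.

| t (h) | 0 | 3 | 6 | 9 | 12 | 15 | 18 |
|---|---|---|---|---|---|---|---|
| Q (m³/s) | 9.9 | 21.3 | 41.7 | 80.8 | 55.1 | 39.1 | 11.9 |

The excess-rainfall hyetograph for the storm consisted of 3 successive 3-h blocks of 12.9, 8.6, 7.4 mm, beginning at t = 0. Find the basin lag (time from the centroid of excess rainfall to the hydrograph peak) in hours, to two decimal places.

Centroid of excess rainfall: t_c = Σ P_i·t̄_i / ΣP_i = 3.9291 h (block centres at 1.5, 4.5, 7.5 h).
Hydrograph peak occurs at t = 9 h, so basin lag t_L = 9 − 3.9291 = 5.07 h.

t_L ≈ 5.07 h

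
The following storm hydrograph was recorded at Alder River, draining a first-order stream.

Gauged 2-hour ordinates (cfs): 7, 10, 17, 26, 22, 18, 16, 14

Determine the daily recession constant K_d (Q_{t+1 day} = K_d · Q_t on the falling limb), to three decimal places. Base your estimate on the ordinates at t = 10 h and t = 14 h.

Between t = 10 h and t = 14 h the flow falls from 18 to 14 cfs over 2×2 h = 4 h.
Per-interval ratio K = (14/18)^(1/2) = 0.8819; K_d = K^(24/2) = 0.221.

K_d ≈ 0.221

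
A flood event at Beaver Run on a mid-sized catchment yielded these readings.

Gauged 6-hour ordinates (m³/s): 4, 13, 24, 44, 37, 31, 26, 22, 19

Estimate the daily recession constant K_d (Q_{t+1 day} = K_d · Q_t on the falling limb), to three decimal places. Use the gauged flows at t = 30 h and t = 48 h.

Between t = 30 h and t = 48 h the flow falls from 31 to 19 m³/s over 3×6 h = 18 h.
Per-interval ratio K = (19/31)^(1/3) = 0.8494; K_d = K^(24/6) = 0.521.

K_d ≈ 0.521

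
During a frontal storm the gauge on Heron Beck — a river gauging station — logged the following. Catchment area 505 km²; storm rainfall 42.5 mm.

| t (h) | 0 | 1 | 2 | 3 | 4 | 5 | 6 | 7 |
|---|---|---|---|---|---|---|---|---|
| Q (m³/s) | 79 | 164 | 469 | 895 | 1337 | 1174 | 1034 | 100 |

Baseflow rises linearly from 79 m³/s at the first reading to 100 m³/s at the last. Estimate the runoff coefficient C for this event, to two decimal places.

C ≈ 0.76

ΣQ_DR = 4536 m³/s; V = ΣQ_DR·Δt = 1.633 × 10^7 m³.
Runoff depth d = V / A = 32.34 mm.
C = d / P = 32.34 / 42.5 = 0.76.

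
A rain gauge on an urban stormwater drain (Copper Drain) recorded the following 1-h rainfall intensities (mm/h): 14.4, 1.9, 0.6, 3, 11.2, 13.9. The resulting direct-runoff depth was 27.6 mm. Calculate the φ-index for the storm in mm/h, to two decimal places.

Only the 3 blocks with intensity above φ contribute runoff: 14.4, 11.2, 13.9 mm/h.
Σ(I−φ)·Δt = d  ⇒  (14.4+11.2+13.9 − 3φ)·1 = 27.6
φ = (39.50 − 27.6/1) / 3 = 3.97 mm/h.

φ ≈ 3.97 mm/h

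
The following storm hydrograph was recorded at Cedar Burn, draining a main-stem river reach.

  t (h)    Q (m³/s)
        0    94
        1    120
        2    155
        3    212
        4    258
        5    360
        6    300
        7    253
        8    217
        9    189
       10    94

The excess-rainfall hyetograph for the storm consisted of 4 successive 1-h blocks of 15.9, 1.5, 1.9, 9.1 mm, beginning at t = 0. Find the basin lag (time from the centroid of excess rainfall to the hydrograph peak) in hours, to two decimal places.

t_L ≈ 3.35 h

Centroid of excess rainfall: t_c = Σ P_i·t̄_i / ΣP_i = 1.6479 h (block centres at 0.5, 1.5, 2.5, 3.5 h).
Hydrograph peak occurs at t = 5 h, so basin lag t_L = 5 − 1.6479 = 3.35 h.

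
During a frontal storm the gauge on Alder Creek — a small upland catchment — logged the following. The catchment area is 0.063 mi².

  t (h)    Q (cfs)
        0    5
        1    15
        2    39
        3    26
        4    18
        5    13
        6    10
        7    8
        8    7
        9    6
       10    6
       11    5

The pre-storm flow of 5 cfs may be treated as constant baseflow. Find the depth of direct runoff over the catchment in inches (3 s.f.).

d ≈ 2.41 in

Direct runoff: 0.0, 10.0, 34.0, 21.0, 13.0, 8.0, 5.0, 3.0, 2.0, 1.0, 1.0, 0.0 cfs; ΣQ_DR = 98.00 cfs.
V = ΣQ_DR · Δt = 98.00 × 3600 s = 3.528 × 10^5 ft³.
Over A = 0.063 mi², depth = V / A = 2.41 in.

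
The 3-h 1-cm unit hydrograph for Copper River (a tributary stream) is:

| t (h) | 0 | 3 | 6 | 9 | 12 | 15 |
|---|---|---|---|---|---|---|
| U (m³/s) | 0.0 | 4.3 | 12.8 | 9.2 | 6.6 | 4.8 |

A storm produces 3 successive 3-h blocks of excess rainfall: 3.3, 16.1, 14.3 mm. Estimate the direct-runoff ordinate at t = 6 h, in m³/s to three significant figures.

Q ≈ 11.1 m³/s

By discrete convolution, Q_j = Σ (P_i / 10 mm) · U_{j−i}.
At t = 6 h (j=2): Q = (3.3/10)·12.8 + (16.1/10)·4.3 + (14.3/10)·0.0 = 11.1 m³/s.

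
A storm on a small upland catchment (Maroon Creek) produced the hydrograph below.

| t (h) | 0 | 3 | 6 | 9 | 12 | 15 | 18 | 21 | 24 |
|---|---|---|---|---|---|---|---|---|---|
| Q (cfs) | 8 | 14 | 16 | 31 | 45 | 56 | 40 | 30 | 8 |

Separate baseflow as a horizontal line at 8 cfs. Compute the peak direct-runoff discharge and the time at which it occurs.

Subtracting baseflow gives direct-runoff ordinates: 0.0, 6.0, 8.0, 23.0, 37.0, 48.0, 32.0, 22.0, 0.0 cfs.
The maximum is 48.0 cfs, occurring at the reading for t = 15 h.

Q_p = 48.0 cfs at t = 15 h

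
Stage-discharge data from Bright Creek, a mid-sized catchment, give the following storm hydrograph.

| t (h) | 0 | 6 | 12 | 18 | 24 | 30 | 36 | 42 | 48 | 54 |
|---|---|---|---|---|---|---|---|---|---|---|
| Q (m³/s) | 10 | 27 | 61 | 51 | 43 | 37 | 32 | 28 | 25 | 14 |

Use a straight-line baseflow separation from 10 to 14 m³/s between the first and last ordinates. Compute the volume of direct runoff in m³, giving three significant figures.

V ≈ 4.49 × 10^6 m³

Direct-runoff ordinates (Q − Q_b): 0.00, 16.56, 50.11, 39.67, 31.22, 24.78, 19.33, 14.89, 11.44, 0.00 m³/s.
ΣQ_DR = 208.0 m³/s.
With Δt = 6 h = 21600 s, V = ΣQ_DR · Δt = 208.0 × 21600 = 4.49 × 10^6 m³.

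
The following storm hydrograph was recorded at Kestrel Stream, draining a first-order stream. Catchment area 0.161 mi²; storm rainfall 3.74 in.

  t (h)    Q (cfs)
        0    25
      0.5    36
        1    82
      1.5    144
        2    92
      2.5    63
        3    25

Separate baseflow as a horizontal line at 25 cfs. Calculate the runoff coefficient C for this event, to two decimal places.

C ≈ 0.38

ΣQ_DR = 292.0 cfs; V = ΣQ_DR·Δt = 5.256 × 10^5 ft³.
Runoff depth d = V / A = 1.405 in.
C = d / P = 1.405 / 3.74 = 0.38.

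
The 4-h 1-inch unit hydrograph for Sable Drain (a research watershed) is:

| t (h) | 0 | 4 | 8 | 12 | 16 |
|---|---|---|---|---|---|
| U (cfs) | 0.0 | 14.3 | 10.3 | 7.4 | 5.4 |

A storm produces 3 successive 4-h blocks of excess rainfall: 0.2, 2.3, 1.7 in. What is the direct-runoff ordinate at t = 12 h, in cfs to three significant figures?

By discrete convolution, Q_j = Σ (P_i / 1 in) · U_{j−i}.
At t = 12 h (j=3): Q = (0.2/1)·7.4 + (2.3/1)·10.3 + (1.7/1)·14.3 = 49.5 cfs.

Q ≈ 49.5 cfs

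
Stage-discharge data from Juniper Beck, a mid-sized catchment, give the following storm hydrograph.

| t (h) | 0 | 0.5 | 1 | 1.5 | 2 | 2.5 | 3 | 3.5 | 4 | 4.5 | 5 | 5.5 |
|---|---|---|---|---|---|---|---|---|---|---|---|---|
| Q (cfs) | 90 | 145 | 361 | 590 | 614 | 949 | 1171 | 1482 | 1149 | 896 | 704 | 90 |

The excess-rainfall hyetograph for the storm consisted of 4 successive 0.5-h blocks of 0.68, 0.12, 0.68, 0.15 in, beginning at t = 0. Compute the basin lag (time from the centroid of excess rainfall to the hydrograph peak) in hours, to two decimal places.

t_L ≈ 2.66 h

Centroid of excess rainfall: t_c = Σ P_i·t̄_i / ΣP_i = 0.8420 h (block centres at 0.25, 0.75, 1.25, 1.75 h).
Hydrograph peak occurs at t = 3.5 h, so basin lag t_L = 3.5 − 0.8420 = 2.66 h.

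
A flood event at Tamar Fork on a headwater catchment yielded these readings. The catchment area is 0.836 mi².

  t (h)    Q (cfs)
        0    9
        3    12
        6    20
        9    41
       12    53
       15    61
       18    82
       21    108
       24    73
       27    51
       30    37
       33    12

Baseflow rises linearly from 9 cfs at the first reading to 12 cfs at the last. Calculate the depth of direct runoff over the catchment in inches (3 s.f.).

Direct runoff: 0.00, 2.73, 10.45, 31.18, 42.91, 50.64, 71.36, 97.09, 61.82, 39.55, 25.27, 0.00 cfs; ΣQ_DR = 433.0 cfs.
V = ΣQ_DR · Δt = 433.0 × 10800 s = 4.676 × 10^6 ft³.
Over A = 0.836 mi², depth = V / A = 2.41 in.

d ≈ 2.41 in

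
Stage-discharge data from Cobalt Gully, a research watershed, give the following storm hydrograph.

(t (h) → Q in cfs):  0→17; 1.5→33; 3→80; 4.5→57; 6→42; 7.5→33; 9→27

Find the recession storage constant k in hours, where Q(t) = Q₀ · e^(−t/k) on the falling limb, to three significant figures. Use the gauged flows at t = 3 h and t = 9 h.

On the falling limb, Q drops from 80 to 27 cfs between t = 3 h and t = 9 h (Δt = 6 h).
k = −Δt / ln(Q₂/Q₁) = −6 / ln(27/80) = 5.52 h.

k ≈ 5.52 h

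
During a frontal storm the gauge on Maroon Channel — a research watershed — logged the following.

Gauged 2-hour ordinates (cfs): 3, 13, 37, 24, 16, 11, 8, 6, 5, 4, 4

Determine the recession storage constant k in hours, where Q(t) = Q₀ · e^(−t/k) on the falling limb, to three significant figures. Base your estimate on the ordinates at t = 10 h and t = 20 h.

On the falling limb, Q drops from 11 to 4 cfs between t = 10 h and t = 20 h (Δt = 10 h).
k = −Δt / ln(Q₂/Q₁) = −10 / ln(4/11) = 9.89 h.

k ≈ 9.89 h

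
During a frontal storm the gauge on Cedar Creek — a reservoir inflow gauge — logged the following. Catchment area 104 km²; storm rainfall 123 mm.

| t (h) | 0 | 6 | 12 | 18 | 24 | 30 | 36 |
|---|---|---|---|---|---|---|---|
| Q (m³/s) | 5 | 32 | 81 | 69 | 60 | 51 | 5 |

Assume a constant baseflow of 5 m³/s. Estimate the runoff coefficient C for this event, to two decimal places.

ΣQ_DR = 268.0 m³/s; V = ΣQ_DR·Δt = 5.789 × 10^6 m³.
Runoff depth d = V / A = 55.66 mm.
C = d / P = 55.66 / 123 = 0.45.

C ≈ 0.45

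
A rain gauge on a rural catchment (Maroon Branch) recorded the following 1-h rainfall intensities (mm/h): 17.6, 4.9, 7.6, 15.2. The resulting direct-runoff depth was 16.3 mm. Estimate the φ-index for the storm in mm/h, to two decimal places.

Only the 2 blocks with intensity above φ contribute runoff: 17.6, 15.2 mm/h.
Σ(I−φ)·Δt = d  ⇒  (17.6+15.2 − 2φ)·1 = 16.3
φ = (32.80 − 16.3/1) / 2 = 8.25 mm/h.

φ ≈ 8.25 mm/h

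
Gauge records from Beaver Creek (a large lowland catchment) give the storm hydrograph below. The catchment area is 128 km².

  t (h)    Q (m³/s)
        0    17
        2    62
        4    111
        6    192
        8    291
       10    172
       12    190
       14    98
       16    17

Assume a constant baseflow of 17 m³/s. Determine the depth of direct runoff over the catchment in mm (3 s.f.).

Direct runoff: 0.0, 45.0, 94.0, 175.0, 274.0, 155.0, 173.0, 81.0, 0.0 m³/s; ΣQ_DR = 997.0 m³/s.
V = ΣQ_DR · Δt = 997.0 × 7200 s = 7.178 × 10^6 m³.
Over A = 128 km², depth = V / A = 56.1 mm.

d ≈ 56.1 mm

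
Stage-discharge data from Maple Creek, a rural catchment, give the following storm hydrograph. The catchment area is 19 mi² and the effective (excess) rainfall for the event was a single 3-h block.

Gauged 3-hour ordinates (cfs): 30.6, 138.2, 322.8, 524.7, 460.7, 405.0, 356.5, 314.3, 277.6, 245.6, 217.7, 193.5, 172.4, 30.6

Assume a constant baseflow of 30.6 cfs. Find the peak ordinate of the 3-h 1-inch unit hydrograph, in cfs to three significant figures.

Direct runoff: 0.0, 107.6, 292.2, 494.1, 430.1, 374.4, 325.9, 283.7, 247.0, 215.0, 187.1, 162.9, 141.8, 0.0 cfs; ΣQ_DR = 3262 cfs, peak = 494.1 cfs.
Runoff depth d = ΣQ_DR·Δt / A = 3262 × 10800 / (19 mi²) = 0.7981 in.
The 1-inch UH is the DRH scaled by (1 in)/d, so U_p = 494.1 × 1/0.7981 = 619 cfs.

U_p ≈ 619 cfs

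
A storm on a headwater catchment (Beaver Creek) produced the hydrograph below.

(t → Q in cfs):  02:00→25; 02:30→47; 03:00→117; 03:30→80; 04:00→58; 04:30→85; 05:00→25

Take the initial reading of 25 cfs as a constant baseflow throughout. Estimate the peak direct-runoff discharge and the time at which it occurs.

Subtracting baseflow gives direct-runoff ordinates: 0.0, 22.0, 92.0, 55.0, 33.0, 60.0, 0.0 cfs.
The maximum is 92.0 cfs, occurring at the reading for t = 03:00.

Q_p = 92.0 cfs at t = 03:00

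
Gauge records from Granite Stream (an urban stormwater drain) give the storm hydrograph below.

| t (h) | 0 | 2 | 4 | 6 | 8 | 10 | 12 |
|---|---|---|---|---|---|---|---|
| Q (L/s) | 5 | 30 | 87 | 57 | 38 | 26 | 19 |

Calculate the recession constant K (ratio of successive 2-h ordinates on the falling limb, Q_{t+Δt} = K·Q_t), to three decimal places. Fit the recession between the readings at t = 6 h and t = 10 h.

Using the recession-limb readings at t = 6 h and t = 10 h: Q falls from 57 to 26 L/s over 2 intervals.
K = (Q₂/Q₁)^(1/2) = (26/57)^(1/2) = 0.675.

K ≈ 0.675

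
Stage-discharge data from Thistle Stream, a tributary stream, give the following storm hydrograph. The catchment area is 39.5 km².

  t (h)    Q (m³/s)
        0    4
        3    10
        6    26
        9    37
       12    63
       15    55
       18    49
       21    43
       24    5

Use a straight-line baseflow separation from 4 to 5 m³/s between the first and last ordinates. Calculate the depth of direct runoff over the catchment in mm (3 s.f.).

Direct runoff: 0.00, 5.88, 21.75, 32.62, 58.50, 50.38, 44.25, 38.12, 0.00 m³/s; ΣQ_DR = 251.5 m³/s.
V = ΣQ_DR · Δt = 251.5 × 10800 s = 2.716 × 10^6 m³.
Over A = 39.5 km², depth = V / A = 68.8 mm.

d ≈ 68.8 mm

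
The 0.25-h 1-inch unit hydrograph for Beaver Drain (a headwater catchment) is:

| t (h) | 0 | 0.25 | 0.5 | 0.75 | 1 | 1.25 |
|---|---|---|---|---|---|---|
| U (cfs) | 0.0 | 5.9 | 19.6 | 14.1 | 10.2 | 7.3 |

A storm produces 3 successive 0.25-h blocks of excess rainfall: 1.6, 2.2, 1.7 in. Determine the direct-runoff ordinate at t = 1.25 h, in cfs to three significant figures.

Q ≈ 58.1 cfs

By discrete convolution, Q_j = Σ (P_i / 1 in) · U_{j−i}.
At t = 1.25 h (j=5): Q = (1.6/1)·7.3 + (2.2/1)·10.2 + (1.7/1)·14.1 = 58.1 cfs.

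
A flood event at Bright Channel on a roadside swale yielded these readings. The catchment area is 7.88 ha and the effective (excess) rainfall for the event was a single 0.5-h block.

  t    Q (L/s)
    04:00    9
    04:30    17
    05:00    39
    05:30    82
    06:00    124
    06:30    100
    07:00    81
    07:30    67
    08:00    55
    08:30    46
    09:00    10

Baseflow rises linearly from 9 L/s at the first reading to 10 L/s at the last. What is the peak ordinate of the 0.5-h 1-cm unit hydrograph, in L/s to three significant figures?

Direct runoff: 0.00, 7.90, 29.80, 72.70, 114.60, 90.50, 71.40, 57.30, 45.20, 36.10, 0.00 L/s; ΣQ_DR = 525.5 L/s, peak = 114.60 L/s.
Runoff depth d = ΣQ_DR·Δt / A = 525.5 × 1800 / (7.88 ha) = 12.00 mm.
The 1-cm UH is the DRH scaled by (10 mm)/d, so U_p = 114.60 × 10/12.00 = 95.5 L/s.

U_p ≈ 95.5 L/s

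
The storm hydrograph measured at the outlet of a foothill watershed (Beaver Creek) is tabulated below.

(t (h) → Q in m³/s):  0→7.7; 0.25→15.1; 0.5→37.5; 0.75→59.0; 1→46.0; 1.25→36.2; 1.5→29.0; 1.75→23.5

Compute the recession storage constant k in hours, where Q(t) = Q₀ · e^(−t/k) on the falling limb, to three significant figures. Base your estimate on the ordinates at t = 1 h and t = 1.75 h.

On the falling limb, Q drops from 46.0 to 23.5 m³/s between t = 1 h and t = 1.75 h (Δt = 0.75 h).
k = −Δt / ln(Q₂/Q₁) = −0.75 / ln(23.5/46.0) = 1.12 h.

k ≈ 1.12 h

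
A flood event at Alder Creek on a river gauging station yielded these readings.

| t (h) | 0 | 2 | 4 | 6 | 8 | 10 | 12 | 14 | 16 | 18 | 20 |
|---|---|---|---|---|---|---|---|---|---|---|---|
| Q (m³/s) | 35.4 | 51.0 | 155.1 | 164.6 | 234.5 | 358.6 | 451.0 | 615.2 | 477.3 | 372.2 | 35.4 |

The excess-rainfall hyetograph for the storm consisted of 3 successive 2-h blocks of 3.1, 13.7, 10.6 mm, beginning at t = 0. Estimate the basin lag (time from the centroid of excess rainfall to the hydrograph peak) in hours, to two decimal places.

Centroid of excess rainfall: t_c = Σ P_i·t̄_i / ΣP_i = 3.5474 h (block centres at 1, 3, 5 h).
Hydrograph peak occurs at t = 14 h, so basin lag t_L = 14 − 3.5474 = 10.45 h.

t_L ≈ 10.45 h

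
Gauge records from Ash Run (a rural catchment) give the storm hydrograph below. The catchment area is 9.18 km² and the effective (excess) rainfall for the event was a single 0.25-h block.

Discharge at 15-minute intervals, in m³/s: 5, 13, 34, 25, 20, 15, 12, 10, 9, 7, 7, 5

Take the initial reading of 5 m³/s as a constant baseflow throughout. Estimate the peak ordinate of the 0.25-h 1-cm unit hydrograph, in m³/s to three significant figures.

U_p ≈ 29.0 m³/s

Direct runoff: 0.0, 8.0, 29.0, 20.0, 15.0, 10.0, 7.0, 5.0, 4.0, 2.0, 2.0, 0.0 m³/s; ΣQ_DR = 102.0 m³/s, peak = 29.0 m³/s.
Runoff depth d = ΣQ_DR·Δt / A = 102.0 × 900 / (9.18 km²) = 10.00 mm.
The 1-cm UH is the DRH scaled by (10 mm)/d, so U_p = 29.0 × 10/10.00 = 29.0 m³/s.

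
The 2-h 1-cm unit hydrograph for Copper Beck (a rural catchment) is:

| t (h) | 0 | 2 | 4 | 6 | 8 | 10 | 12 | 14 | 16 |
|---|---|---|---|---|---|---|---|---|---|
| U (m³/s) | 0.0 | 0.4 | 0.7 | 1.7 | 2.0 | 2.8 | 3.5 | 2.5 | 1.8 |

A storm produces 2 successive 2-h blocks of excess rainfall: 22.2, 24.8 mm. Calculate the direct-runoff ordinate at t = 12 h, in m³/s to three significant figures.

Q ≈ 14.7 m³/s

By discrete convolution, Q_j = Σ (P_i / 10 mm) · U_{j−i}.
At t = 12 h (j=6): Q = (22.2/10)·3.5 + (24.8/10)·2.8 = 14.7 m³/s.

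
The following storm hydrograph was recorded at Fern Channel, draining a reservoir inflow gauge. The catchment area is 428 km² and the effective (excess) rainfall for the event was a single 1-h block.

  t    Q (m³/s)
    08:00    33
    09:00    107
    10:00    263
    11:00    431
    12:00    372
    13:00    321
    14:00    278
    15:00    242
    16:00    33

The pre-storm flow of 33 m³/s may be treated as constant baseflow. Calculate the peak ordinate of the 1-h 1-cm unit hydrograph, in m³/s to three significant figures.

U_p ≈ 265 m³/s

Direct runoff: 0.0, 74.0, 230.0, 398.0, 339.0, 288.0, 245.0, 209.0, 0.0 m³/s; ΣQ_DR = 1783 m³/s, peak = 398.0 m³/s.
Runoff depth d = ΣQ_DR·Δt / A = 1783 × 3600 / (428 km²) = 15.00 mm.
The 1-cm UH is the DRH scaled by (10 mm)/d, so U_p = 398.0 × 10/15.00 = 265 m³/s.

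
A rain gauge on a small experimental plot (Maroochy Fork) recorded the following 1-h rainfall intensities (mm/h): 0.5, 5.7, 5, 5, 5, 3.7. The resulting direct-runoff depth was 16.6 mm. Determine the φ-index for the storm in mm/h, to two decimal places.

φ ≈ 1.56 mm/h

Only the 5 blocks with intensity above φ contribute runoff: 5.7, 5, 5, 5, 3.7 mm/h.
Σ(I−φ)·Δt = d  ⇒  (5.7+5+5+5+3.7 − 5φ)·1 = 16.6
φ = (24.40 − 16.6/1) / 5 = 1.56 mm/h.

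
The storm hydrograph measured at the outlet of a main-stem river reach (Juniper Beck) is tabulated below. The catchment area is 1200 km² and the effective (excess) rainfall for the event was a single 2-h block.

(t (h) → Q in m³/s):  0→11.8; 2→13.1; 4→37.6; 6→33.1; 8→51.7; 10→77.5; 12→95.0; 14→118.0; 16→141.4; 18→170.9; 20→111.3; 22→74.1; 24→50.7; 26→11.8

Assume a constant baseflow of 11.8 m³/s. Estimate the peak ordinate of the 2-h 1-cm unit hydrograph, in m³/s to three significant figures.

Direct runoff: 0.0, 1.3, 25.8, 21.3, 39.9, 65.7, 83.2, 106.2, 129.6, 159.1, 99.5, 62.3, 38.9, 0.0 m³/s; ΣQ_DR = 832.8 m³/s, peak = 159.1 m³/s.
Runoff depth d = ΣQ_DR·Δt / A = 832.8 × 7200 / (1200 km²) = 4.997 mm.
The 1-cm UH is the DRH scaled by (10 mm)/d, so U_p = 159.1 × 10/4.997 = 318 m³/s.

U_p ≈ 318 m³/s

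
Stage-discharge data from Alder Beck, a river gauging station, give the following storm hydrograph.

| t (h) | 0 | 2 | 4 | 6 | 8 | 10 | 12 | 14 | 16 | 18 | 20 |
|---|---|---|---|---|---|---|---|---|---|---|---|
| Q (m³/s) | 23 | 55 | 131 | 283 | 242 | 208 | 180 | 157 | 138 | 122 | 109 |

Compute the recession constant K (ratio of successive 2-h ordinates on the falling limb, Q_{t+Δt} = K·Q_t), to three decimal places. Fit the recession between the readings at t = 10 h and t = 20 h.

K ≈ 0.879

Using the recession-limb readings at t = 10 h and t = 20 h: Q falls from 208 to 109 m³/s over 5 intervals.
K = (Q₂/Q₁)^(1/5) = (109/208)^(1/5) = 0.879.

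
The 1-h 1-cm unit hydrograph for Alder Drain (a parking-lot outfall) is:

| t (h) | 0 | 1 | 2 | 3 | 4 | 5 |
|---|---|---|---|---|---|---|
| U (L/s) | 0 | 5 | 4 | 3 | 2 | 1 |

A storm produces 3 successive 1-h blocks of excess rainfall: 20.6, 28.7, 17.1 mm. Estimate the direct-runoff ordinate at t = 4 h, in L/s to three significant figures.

Q ≈ 19.6 L/s

By discrete convolution, Q_j = Σ (P_i / 10 mm) · U_{j−i}.
At t = 4 h (j=4): Q = (20.6/10)·2 + (28.7/10)·3 + (17.1/10)·4 = 19.6 L/s.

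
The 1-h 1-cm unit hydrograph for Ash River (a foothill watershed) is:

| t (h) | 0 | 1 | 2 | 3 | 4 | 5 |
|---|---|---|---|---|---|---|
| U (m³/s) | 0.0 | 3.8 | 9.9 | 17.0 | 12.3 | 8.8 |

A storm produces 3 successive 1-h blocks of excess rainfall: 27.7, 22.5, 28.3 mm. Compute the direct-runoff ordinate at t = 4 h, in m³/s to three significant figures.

By discrete convolution, Q_j = Σ (P_i / 10 mm) · U_{j−i}.
At t = 4 h (j=4): Q = (27.7/10)·12.3 + (22.5/10)·17.0 + (28.3/10)·9.9 = 100 m³/s.

Q ≈ 100 m³/s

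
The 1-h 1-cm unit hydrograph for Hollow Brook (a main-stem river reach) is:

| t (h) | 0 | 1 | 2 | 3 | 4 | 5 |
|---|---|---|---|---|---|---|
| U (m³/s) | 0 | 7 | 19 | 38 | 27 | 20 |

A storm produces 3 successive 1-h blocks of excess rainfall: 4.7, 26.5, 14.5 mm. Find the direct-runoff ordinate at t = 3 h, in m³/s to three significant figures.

Q ≈ 78.4 m³/s

By discrete convolution, Q_j = Σ (P_i / 10 mm) · U_{j−i}.
At t = 3 h (j=3): Q = (4.7/10)·38 + (26.5/10)·19 + (14.5/10)·7 = 78.4 m³/s.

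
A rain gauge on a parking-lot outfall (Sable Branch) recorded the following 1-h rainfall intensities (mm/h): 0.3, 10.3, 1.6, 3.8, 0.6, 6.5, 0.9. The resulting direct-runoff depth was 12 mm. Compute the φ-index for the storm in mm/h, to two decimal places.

φ ≈ 2.87 mm/h

Only the 3 blocks with intensity above φ contribute runoff: 10.3, 3.8, 6.5 mm/h.
Σ(I−φ)·Δt = d  ⇒  (10.3+3.8+6.5 − 3φ)·1 = 12
φ = (20.60 − 12/1) / 3 = 2.87 mm/h.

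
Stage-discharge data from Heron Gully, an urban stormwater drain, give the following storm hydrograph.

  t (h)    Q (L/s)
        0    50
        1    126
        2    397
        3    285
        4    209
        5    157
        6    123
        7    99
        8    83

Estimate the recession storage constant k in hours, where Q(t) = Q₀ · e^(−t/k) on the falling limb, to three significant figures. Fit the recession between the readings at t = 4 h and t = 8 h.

k ≈ 4.33 h

On the falling limb, Q drops from 209 to 83 L/s between t = 4 h and t = 8 h (Δt = 4 h).
k = −Δt / ln(Q₂/Q₁) = −4 / ln(83/209) = 4.33 h.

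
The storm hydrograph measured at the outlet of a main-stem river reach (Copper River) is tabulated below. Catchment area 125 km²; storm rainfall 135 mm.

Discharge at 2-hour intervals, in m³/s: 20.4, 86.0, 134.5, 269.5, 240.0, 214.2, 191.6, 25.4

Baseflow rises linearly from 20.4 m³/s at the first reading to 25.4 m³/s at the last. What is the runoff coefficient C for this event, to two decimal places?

ΣQ_DR = 998.4 m³/s; V = ΣQ_DR·Δt = 7.188 × 10^6 m³.
Runoff depth d = V / A = 57.51 mm.
C = d / P = 57.51 / 135 = 0.43.

C ≈ 0.43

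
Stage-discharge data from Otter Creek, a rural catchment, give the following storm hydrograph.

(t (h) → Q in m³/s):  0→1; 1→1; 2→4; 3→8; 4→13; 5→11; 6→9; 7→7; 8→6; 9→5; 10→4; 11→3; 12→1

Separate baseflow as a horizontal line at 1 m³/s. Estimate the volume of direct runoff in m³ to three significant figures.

V ≈ 2.16 × 10^5 m³

Direct-runoff ordinates (Q − Q_b): 0.0, 0.0, 3.0, 7.0, 12.0, 10.0, 8.0, 6.0, 5.0, 4.0, 3.0, 2.0, 0.0 m³/s.
ΣQ_DR = 60.00 m³/s.
With Δt = 1 h = 3600 s, V = ΣQ_DR · Δt = 60.00 × 3600 = 2.16 × 10^5 m³.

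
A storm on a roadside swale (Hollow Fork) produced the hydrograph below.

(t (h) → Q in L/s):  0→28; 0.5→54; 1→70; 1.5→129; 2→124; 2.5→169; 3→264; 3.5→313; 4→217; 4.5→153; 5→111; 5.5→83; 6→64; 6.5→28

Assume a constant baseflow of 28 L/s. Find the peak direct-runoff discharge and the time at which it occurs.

Q_p = 285.0 L/s at t = 3.5 h

Subtracting baseflow gives direct-runoff ordinates: 0.0, 26.0, 42.0, 101.0, 96.0, 141.0, 236.0, 285.0, 189.0, 125.0, 83.0, 55.0, 36.0, 0.0 L/s.
The maximum is 285.0 L/s, occurring at the reading for t = 3.5 h.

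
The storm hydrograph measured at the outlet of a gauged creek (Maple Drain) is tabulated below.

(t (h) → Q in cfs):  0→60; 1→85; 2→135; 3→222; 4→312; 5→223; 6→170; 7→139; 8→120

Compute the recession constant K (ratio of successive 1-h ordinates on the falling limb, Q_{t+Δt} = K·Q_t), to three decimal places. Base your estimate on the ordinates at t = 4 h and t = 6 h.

K ≈ 0.738

Using the recession-limb readings at t = 4 h and t = 6 h: Q falls from 312 to 170 cfs over 2 intervals.
K = (Q₂/Q₁)^(1/2) = (170/312)^(1/2) = 0.738.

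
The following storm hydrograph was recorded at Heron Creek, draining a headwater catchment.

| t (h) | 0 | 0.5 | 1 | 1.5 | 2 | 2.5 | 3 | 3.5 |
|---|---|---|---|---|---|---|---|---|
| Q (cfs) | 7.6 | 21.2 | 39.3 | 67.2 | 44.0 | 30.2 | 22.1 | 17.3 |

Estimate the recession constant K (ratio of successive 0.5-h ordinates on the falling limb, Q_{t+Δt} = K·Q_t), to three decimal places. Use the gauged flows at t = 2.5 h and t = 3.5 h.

Using the recession-limb readings at t = 2.5 h and t = 3.5 h: Q falls from 30.2 to 17.3 cfs over 2 intervals.
K = (Q₂/Q₁)^(1/2) = (17.3/30.2)^(1/2) = 0.757.

K ≈ 0.757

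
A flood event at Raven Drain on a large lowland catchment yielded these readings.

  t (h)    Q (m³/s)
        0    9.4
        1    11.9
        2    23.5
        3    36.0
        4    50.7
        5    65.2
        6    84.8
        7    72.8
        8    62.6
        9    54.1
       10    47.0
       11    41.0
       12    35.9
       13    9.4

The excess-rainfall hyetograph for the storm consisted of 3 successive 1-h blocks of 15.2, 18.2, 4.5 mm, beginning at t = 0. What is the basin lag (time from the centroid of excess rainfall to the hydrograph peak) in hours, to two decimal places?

Centroid of excess rainfall: t_c = Σ P_i·t̄_i / ΣP_i = 1.2177 h (block centres at 0.5, 1.5, 2.5 h).
Hydrograph peak occurs at t = 6 h, so basin lag t_L = 6 − 1.2177 = 4.78 h.

t_L ≈ 4.78 h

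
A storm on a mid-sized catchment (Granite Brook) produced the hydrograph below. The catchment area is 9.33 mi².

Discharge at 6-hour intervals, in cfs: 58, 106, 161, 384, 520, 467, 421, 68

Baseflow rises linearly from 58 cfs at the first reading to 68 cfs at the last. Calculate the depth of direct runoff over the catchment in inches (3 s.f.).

d ≈ 1.68 in

Direct runoff: 0.00, 46.57, 100.14, 321.71, 456.29, 401.86, 354.43, 0.00 cfs; ΣQ_DR = 1681 cfs.
V = ΣQ_DR · Δt = 1681 × 21600 s = 3.631 × 10^7 ft³.
Over A = 9.33 mi², depth = V / A = 1.68 in.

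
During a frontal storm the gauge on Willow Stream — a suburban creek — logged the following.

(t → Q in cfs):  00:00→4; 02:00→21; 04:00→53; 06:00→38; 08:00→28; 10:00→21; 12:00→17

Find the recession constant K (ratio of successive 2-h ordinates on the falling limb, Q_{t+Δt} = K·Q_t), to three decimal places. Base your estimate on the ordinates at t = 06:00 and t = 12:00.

K ≈ 0.765

Using the recession-limb readings at t = 06:00 and t = 12:00: Q falls from 38 to 17 cfs over 3 intervals.
K = (Q₂/Q₁)^(1/3) = (17/38)^(1/3) = 0.765.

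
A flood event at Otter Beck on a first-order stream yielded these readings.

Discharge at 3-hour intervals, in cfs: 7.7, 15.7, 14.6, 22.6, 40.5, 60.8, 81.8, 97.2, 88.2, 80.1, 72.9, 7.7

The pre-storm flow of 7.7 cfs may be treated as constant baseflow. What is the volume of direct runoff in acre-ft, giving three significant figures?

Direct-runoff ordinates (Q − Q_b): 0.0, 8.0, 6.9, 14.9, 32.8, 53.1, 74.1, 89.5, 80.5, 72.4, 65.2, 0.0 cfs.
ΣQ_DR = 497.4 cfs.
With Δt = 3 h = 10800 s, V = ΣQ_DR · Δt = 497.4 × 10800 = 5.37 × 10^6 ft³ = 123 acre-ft.

V ≈ 123 acre-ft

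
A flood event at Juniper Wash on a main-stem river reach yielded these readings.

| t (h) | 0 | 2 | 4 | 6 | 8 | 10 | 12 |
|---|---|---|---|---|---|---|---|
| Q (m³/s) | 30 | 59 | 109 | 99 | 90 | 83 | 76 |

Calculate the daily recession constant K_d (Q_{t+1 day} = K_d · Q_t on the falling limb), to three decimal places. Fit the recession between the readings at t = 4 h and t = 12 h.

K_d ≈ 0.339

Between t = 4 h and t = 12 h the flow falls from 109 to 76 m³/s over 4×2 h = 8 h.
Per-interval ratio K = (76/109)^(1/4) = 0.9138; K_d = K^(24/2) = 0.339.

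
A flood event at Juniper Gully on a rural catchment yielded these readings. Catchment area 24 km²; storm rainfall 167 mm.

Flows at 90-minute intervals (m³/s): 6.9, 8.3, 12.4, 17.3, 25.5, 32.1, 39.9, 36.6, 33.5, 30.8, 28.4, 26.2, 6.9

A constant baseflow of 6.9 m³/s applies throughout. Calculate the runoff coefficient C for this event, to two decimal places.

ΣQ_DR = 215.1 m³/s; V = ΣQ_DR·Δt = 1.162 × 10^6 m³.
Runoff depth d = V / A = 48.40 mm.
C = d / P = 48.40 / 167 = 0.29.

C ≈ 0.29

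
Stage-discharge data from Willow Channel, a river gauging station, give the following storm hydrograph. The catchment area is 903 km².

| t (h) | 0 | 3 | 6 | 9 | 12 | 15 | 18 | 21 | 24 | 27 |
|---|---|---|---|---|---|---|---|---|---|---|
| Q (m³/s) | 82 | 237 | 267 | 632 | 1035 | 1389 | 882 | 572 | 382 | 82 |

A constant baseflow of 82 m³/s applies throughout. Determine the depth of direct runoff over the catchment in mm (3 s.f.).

d ≈ 56.7 mm

Direct runoff: 0.0, 155.0, 185.0, 550.0, 953.0, 1307.0, 800.0, 490.0, 300.0, 0.0 m³/s; ΣQ_DR = 4740 m³/s.
V = ΣQ_DR · Δt = 4740 × 10800 s = 5.119 × 10^7 m³.
Over A = 903 km², depth = V / A = 56.7 mm.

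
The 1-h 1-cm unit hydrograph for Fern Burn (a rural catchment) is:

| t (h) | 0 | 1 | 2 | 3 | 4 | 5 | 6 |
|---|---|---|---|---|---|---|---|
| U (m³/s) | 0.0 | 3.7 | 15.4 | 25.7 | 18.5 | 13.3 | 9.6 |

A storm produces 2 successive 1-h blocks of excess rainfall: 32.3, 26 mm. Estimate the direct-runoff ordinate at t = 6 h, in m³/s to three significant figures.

Q ≈ 65.6 m³/s

By discrete convolution, Q_j = Σ (P_i / 10 mm) · U_{j−i}.
At t = 6 h (j=6): Q = (32.3/10)·9.6 + (26/10)·13.3 = 65.6 m³/s.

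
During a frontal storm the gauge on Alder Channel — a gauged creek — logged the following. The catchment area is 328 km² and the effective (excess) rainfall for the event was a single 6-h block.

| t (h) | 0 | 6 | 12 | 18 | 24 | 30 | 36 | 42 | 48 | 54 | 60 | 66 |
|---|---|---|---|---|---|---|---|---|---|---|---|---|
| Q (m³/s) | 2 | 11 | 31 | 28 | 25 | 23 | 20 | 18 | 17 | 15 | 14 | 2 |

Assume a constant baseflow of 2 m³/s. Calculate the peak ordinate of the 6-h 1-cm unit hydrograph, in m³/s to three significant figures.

Direct runoff: 0.0, 9.0, 29.0, 26.0, 23.0, 21.0, 18.0, 16.0, 15.0, 13.0, 12.0, 0.0 m³/s; ΣQ_DR = 182.0 m³/s, peak = 29.0 m³/s.
Runoff depth d = ΣQ_DR·Δt / A = 182.0 × 21600 / (328 km²) = 11.99 mm.
The 1-cm UH is the DRH scaled by (10 mm)/d, so U_p = 29.0 × 10/11.99 = 24.2 m³/s.

U_p ≈ 24.2 m³/s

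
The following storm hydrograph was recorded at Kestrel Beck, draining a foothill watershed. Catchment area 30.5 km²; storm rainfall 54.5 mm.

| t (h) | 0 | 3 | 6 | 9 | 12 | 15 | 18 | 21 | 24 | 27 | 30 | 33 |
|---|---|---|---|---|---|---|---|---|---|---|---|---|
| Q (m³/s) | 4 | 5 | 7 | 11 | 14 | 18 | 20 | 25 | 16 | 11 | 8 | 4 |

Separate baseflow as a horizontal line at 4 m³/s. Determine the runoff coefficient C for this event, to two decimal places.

ΣQ_DR = 95.00 m³/s; V = ΣQ_DR·Δt = 1.026 × 10^6 m³.
Runoff depth d = V / A = 33.64 mm.
C = d / P = 33.64 / 54.5 = 0.62.

C ≈ 0.62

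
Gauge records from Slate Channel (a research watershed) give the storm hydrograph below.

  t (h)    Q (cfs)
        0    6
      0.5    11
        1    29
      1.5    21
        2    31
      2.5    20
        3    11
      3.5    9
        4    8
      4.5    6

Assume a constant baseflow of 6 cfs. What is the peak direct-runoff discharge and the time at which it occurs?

Q_p = 25.0 cfs at t = 2 h

Subtracting baseflow gives direct-runoff ordinates: 0.0, 5.0, 23.0, 15.0, 25.0, 14.0, 5.0, 3.0, 2.0, 0.0 cfs.
The maximum is 25.0 cfs, occurring at the reading for t = 2 h.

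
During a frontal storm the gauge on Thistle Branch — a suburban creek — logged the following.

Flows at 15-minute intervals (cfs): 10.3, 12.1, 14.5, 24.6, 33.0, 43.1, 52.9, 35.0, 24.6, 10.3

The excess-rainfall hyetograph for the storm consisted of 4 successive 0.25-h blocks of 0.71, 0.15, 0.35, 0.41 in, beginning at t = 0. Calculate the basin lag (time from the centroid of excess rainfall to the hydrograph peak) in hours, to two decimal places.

t_L ≈ 1.05 h

Centroid of excess rainfall: t_c = Σ P_i·t̄_i / ΣP_i = 0.4460 h (block centres at 0.125, 0.375, 0.625, 0.875 h).
Hydrograph peak occurs at t = 1.5 h, so basin lag t_L = 1.5 − 0.4460 = 1.05 h.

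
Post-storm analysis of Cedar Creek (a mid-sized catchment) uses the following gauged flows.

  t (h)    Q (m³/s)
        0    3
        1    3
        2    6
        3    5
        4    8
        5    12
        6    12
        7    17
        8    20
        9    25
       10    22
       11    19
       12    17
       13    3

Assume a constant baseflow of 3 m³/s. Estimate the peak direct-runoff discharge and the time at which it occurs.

Q_p = 22.0 m³/s at t = 9 h

Subtracting baseflow gives direct-runoff ordinates: 0.0, 0.0, 3.0, 2.0, 5.0, 9.0, 9.0, 14.0, 17.0, 22.0, 19.0, 16.0, 14.0, 0.0 m³/s.
The maximum is 22.0 m³/s, occurring at the reading for t = 9 h.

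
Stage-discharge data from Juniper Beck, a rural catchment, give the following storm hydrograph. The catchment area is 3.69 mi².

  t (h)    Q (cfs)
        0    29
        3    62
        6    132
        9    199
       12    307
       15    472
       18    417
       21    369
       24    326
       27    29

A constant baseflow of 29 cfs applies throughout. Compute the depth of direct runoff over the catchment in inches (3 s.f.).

Direct runoff: 0.0, 33.0, 103.0, 170.0, 278.0, 443.0, 388.0, 340.0, 297.0, 0.0 cfs; ΣQ_DR = 2052 cfs.
V = ΣQ_DR · Δt = 2052 × 10800 s = 2.216 × 10^7 ft³.
Over A = 3.69 mi², depth = V / A = 2.59 in.

d ≈ 2.59 in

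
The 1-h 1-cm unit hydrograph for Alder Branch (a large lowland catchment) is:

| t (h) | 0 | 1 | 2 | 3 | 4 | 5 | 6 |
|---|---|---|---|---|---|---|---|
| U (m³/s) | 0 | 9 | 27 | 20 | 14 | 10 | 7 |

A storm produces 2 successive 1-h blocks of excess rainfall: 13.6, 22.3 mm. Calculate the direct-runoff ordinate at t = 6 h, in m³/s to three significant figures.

By discrete convolution, Q_j = Σ (P_i / 10 mm) · U_{j−i}.
At t = 6 h (j=6): Q = (13.6/10)·7 + (22.3/10)·10 = 31.8 m³/s.

Q ≈ 31.8 m³/s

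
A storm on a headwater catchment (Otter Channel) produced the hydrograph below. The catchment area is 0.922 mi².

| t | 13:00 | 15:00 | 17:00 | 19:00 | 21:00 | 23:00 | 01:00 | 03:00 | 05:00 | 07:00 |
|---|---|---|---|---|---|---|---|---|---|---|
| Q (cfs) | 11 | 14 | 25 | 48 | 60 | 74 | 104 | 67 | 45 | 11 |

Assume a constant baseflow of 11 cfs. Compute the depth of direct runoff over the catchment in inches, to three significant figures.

d ≈ 1.17 in

Direct runoff: 0.0, 3.0, 14.0, 37.0, 49.0, 63.0, 93.0, 56.0, 34.0, 0.0 cfs; ΣQ_DR = 349.0 cfs.
V = ΣQ_DR · Δt = 349.0 × 7200 s = 2.513 × 10^6 ft³.
Over A = 0.922 mi², depth = V / A = 1.17 in.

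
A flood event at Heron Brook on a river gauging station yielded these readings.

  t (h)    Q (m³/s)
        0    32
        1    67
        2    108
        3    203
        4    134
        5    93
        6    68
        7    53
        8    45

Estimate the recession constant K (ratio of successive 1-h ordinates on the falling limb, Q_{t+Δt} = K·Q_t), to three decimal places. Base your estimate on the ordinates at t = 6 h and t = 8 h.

K ≈ 0.813

Using the recession-limb readings at t = 6 h and t = 8 h: Q falls from 68 to 45 m³/s over 2 intervals.
K = (Q₂/Q₁)^(1/2) = (45/68)^(1/2) = 0.813.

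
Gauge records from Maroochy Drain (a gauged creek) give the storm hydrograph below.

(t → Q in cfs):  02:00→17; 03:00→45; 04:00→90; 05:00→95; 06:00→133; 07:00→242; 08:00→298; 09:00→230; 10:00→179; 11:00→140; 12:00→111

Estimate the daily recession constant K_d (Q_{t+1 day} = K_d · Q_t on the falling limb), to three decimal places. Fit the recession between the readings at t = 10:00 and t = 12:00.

Between t = 10:00 and t = 12:00 the flow falls from 179 to 111 cfs over 2×1 h = 2 h.
Per-interval ratio K = (111/179)^(1/2) = 0.7875; K_d = K^(24/1) = 0.003.

K_d ≈ 0.003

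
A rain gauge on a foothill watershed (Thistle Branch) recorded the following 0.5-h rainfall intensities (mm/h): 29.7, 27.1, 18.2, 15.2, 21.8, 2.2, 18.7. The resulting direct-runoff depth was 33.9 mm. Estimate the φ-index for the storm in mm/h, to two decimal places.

φ ≈ 10.48 mm/h

Only the 6 blocks with intensity above φ contribute runoff: 29.7, 27.1, 18.2, 15.2, 21.8, 18.7 mm/h.
Σ(I−φ)·Δt = d  ⇒  (29.7+27.1+18.2+15.2+21.8+18.7 − 6φ)·0.5 = 33.9
φ = (130.7 − 33.9/0.5) / 6 = 10.48 mm/h.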